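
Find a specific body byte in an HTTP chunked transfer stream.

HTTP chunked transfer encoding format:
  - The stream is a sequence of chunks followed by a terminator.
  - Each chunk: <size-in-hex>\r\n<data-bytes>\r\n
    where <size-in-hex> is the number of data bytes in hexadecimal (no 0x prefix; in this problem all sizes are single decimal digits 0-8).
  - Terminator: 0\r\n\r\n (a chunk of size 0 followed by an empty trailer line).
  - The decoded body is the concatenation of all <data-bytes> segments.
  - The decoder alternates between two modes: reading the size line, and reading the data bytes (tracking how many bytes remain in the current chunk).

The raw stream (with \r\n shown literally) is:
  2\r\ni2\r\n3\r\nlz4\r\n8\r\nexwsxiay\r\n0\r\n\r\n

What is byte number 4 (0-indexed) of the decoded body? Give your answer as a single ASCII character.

Chunk 1: stream[0..1]='2' size=0x2=2, data at stream[3..5]='i2' -> body[0..2], body so far='i2'
Chunk 2: stream[7..8]='3' size=0x3=3, data at stream[10..13]='lz4' -> body[2..5], body so far='i2lz4'
Chunk 3: stream[15..16]='8' size=0x8=8, data at stream[18..26]='exwsxiay' -> body[5..13], body so far='i2lz4exwsxiay'
Chunk 4: stream[28..29]='0' size=0 (terminator). Final body='i2lz4exwsxiay' (13 bytes)
Body byte 4 = '4'

Answer: 4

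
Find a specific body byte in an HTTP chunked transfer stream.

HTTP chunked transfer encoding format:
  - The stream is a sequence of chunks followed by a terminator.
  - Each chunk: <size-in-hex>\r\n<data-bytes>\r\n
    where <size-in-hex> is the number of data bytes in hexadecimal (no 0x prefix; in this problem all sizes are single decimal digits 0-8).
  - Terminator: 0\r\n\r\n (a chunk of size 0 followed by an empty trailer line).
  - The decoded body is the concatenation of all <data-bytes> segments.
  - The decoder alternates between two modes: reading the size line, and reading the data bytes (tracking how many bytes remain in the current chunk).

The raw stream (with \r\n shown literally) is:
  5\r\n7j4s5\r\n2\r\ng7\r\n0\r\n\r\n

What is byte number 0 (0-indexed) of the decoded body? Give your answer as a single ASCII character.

Answer: 7

Derivation:
Chunk 1: stream[0..1]='5' size=0x5=5, data at stream[3..8]='7j4s5' -> body[0..5], body so far='7j4s5'
Chunk 2: stream[10..11]='2' size=0x2=2, data at stream[13..15]='g7' -> body[5..7], body so far='7j4s5g7'
Chunk 3: stream[17..18]='0' size=0 (terminator). Final body='7j4s5g7' (7 bytes)
Body byte 0 = '7'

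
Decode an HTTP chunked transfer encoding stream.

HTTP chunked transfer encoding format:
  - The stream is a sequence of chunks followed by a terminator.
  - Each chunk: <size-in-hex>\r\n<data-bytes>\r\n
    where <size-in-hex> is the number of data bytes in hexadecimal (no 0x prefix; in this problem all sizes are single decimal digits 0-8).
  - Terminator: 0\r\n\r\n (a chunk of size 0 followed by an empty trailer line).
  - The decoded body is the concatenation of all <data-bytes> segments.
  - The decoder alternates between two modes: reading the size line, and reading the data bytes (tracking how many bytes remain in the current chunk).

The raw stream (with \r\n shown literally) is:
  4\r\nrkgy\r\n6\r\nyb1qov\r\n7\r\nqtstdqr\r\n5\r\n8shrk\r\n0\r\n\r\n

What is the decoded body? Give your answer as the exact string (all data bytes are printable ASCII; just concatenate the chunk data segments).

Answer: rkgyyb1qovqtstdqr8shrk

Derivation:
Chunk 1: stream[0..1]='4' size=0x4=4, data at stream[3..7]='rkgy' -> body[0..4], body so far='rkgy'
Chunk 2: stream[9..10]='6' size=0x6=6, data at stream[12..18]='yb1qov' -> body[4..10], body so far='rkgyyb1qov'
Chunk 3: stream[20..21]='7' size=0x7=7, data at stream[23..30]='qtstdqr' -> body[10..17], body so far='rkgyyb1qovqtstdqr'
Chunk 4: stream[32..33]='5' size=0x5=5, data at stream[35..40]='8shrk' -> body[17..22], body so far='rkgyyb1qovqtstdqr8shrk'
Chunk 5: stream[42..43]='0' size=0 (terminator). Final body='rkgyyb1qovqtstdqr8shrk' (22 bytes)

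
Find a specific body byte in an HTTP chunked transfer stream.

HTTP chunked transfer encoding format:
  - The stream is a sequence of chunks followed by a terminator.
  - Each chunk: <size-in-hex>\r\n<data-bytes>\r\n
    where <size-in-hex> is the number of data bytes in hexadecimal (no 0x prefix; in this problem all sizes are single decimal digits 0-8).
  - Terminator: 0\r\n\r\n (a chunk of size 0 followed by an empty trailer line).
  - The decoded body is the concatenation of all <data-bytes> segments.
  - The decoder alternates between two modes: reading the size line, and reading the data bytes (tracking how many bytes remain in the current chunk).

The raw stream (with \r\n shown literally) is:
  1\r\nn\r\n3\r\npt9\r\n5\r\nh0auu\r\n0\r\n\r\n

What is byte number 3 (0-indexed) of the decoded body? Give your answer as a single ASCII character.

Chunk 1: stream[0..1]='1' size=0x1=1, data at stream[3..4]='n' -> body[0..1], body so far='n'
Chunk 2: stream[6..7]='3' size=0x3=3, data at stream[9..12]='pt9' -> body[1..4], body so far='npt9'
Chunk 3: stream[14..15]='5' size=0x5=5, data at stream[17..22]='h0auu' -> body[4..9], body so far='npt9h0auu'
Chunk 4: stream[24..25]='0' size=0 (terminator). Final body='npt9h0auu' (9 bytes)
Body byte 3 = '9'

Answer: 9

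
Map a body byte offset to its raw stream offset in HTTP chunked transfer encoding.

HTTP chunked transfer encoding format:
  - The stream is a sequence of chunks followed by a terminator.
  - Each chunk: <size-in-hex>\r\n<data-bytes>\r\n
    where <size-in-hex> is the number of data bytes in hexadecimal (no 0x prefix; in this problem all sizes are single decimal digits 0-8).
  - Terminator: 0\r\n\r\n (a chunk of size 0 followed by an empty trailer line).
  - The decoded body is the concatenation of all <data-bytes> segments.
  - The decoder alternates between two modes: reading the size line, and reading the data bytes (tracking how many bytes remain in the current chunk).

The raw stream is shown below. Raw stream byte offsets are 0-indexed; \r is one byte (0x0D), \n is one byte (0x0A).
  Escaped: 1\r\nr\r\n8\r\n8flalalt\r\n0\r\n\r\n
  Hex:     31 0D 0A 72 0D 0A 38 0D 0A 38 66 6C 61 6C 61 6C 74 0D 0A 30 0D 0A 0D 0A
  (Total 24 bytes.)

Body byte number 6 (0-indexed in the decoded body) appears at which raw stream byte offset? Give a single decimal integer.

Chunk 1: stream[0..1]='1' size=0x1=1, data at stream[3..4]='r' -> body[0..1], body so far='r'
Chunk 2: stream[6..7]='8' size=0x8=8, data at stream[9..17]='8flalalt' -> body[1..9], body so far='r8flalalt'
Chunk 3: stream[19..20]='0' size=0 (terminator). Final body='r8flalalt' (9 bytes)
Body byte 6 at stream offset 14

Answer: 14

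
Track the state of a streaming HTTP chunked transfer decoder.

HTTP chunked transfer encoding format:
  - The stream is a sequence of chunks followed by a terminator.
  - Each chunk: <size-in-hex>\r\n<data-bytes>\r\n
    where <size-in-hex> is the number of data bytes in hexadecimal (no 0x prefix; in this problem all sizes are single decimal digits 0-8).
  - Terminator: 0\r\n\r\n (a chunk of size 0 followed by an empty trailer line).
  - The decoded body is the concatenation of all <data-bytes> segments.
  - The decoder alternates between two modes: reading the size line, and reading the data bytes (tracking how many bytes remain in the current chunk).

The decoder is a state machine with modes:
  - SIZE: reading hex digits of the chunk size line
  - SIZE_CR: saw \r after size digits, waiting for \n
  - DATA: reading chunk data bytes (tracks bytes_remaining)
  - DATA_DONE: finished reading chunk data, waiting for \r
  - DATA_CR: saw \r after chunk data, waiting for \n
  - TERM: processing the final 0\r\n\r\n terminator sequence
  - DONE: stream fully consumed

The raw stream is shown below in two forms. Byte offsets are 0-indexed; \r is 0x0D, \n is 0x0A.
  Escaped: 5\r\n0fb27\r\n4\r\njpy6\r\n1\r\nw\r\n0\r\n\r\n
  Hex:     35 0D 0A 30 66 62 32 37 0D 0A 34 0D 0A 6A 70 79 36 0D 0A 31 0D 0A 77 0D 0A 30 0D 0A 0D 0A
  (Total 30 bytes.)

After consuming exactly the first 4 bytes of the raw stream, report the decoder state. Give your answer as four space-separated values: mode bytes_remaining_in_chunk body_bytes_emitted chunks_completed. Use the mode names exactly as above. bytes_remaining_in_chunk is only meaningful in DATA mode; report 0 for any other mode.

Byte 0 = '5': mode=SIZE remaining=0 emitted=0 chunks_done=0
Byte 1 = 0x0D: mode=SIZE_CR remaining=0 emitted=0 chunks_done=0
Byte 2 = 0x0A: mode=DATA remaining=5 emitted=0 chunks_done=0
Byte 3 = '0': mode=DATA remaining=4 emitted=1 chunks_done=0

Answer: DATA 4 1 0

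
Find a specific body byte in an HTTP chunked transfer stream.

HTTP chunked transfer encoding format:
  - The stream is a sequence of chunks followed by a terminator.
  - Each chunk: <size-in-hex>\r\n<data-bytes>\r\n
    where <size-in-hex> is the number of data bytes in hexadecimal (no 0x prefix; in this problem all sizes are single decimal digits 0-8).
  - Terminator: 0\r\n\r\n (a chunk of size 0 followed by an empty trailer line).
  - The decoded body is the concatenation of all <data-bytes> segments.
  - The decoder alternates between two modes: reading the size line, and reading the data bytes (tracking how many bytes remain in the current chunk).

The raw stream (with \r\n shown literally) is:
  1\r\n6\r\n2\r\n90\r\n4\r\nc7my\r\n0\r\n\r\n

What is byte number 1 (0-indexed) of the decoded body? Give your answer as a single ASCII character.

Chunk 1: stream[0..1]='1' size=0x1=1, data at stream[3..4]='6' -> body[0..1], body so far='6'
Chunk 2: stream[6..7]='2' size=0x2=2, data at stream[9..11]='90' -> body[1..3], body so far='690'
Chunk 3: stream[13..14]='4' size=0x4=4, data at stream[16..20]='c7my' -> body[3..7], body so far='690c7my'
Chunk 4: stream[22..23]='0' size=0 (terminator). Final body='690c7my' (7 bytes)
Body byte 1 = '9'

Answer: 9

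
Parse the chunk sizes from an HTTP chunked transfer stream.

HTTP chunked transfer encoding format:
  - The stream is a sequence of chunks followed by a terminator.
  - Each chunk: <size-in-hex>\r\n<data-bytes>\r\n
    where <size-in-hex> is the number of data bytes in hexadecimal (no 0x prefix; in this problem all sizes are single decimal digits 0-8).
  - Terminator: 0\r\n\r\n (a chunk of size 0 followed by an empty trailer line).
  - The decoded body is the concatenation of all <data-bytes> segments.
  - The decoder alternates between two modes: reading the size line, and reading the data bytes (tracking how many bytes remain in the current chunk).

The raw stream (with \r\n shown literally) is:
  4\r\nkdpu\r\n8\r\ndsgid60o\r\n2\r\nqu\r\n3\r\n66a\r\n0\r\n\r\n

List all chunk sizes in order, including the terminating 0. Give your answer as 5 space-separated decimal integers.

Chunk 1: stream[0..1]='4' size=0x4=4, data at stream[3..7]='kdpu' -> body[0..4], body so far='kdpu'
Chunk 2: stream[9..10]='8' size=0x8=8, data at stream[12..20]='dsgid60o' -> body[4..12], body so far='kdpudsgid60o'
Chunk 3: stream[22..23]='2' size=0x2=2, data at stream[25..27]='qu' -> body[12..14], body so far='kdpudsgid60oqu'
Chunk 4: stream[29..30]='3' size=0x3=3, data at stream[32..35]='66a' -> body[14..17], body so far='kdpudsgid60oqu66a'
Chunk 5: stream[37..38]='0' size=0 (terminator). Final body='kdpudsgid60oqu66a' (17 bytes)

Answer: 4 8 2 3 0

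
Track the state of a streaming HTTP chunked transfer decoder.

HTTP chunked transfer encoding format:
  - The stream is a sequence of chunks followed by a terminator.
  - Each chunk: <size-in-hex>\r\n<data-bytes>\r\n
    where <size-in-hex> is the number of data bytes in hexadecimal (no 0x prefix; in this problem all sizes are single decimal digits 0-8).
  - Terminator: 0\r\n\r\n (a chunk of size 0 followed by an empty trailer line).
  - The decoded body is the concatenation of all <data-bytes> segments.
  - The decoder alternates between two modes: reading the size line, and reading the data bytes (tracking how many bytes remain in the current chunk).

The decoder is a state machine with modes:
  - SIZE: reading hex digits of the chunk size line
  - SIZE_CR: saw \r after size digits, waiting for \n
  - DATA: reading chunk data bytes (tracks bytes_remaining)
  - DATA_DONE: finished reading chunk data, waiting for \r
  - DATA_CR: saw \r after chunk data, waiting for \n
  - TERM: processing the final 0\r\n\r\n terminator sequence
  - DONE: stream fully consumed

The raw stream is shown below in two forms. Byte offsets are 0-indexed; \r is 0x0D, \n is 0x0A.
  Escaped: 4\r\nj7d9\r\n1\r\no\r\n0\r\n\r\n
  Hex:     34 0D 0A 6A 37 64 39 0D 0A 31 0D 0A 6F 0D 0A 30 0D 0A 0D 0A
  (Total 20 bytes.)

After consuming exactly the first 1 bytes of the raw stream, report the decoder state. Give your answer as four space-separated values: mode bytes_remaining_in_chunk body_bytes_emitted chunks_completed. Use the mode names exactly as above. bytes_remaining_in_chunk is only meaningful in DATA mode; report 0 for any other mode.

Byte 0 = '4': mode=SIZE remaining=0 emitted=0 chunks_done=0

Answer: SIZE 0 0 0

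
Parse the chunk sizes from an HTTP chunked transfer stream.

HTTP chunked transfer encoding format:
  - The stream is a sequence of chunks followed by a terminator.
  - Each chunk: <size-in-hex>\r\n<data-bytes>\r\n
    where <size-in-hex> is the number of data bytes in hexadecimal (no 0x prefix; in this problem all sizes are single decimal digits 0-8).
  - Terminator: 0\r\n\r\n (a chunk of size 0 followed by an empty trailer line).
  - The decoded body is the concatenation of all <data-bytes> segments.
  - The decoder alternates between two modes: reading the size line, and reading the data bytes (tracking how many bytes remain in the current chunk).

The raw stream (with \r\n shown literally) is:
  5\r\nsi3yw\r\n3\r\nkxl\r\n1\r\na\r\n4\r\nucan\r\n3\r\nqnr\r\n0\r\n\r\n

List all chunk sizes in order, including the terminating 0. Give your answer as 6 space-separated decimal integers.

Chunk 1: stream[0..1]='5' size=0x5=5, data at stream[3..8]='si3yw' -> body[0..5], body so far='si3yw'
Chunk 2: stream[10..11]='3' size=0x3=3, data at stream[13..16]='kxl' -> body[5..8], body so far='si3ywkxl'
Chunk 3: stream[18..19]='1' size=0x1=1, data at stream[21..22]='a' -> body[8..9], body so far='si3ywkxla'
Chunk 4: stream[24..25]='4' size=0x4=4, data at stream[27..31]='ucan' -> body[9..13], body so far='si3ywkxlaucan'
Chunk 5: stream[33..34]='3' size=0x3=3, data at stream[36..39]='qnr' -> body[13..16], body so far='si3ywkxlaucanqnr'
Chunk 6: stream[41..42]='0' size=0 (terminator). Final body='si3ywkxlaucanqnr' (16 bytes)

Answer: 5 3 1 4 3 0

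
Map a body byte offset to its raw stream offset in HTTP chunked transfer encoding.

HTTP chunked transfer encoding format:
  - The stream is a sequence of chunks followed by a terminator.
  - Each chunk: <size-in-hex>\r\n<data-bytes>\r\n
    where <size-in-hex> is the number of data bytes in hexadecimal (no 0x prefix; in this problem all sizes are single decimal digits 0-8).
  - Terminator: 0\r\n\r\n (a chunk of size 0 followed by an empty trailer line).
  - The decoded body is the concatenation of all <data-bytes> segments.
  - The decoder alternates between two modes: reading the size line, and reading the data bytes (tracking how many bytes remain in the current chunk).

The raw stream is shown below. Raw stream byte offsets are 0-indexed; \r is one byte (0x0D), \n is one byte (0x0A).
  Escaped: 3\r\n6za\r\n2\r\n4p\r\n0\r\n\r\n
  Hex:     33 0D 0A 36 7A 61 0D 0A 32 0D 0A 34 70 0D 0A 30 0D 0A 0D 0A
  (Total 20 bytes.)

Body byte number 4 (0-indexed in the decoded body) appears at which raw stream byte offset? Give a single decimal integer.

Chunk 1: stream[0..1]='3' size=0x3=3, data at stream[3..6]='6za' -> body[0..3], body so far='6za'
Chunk 2: stream[8..9]='2' size=0x2=2, data at stream[11..13]='4p' -> body[3..5], body so far='6za4p'
Chunk 3: stream[15..16]='0' size=0 (terminator). Final body='6za4p' (5 bytes)
Body byte 4 at stream offset 12

Answer: 12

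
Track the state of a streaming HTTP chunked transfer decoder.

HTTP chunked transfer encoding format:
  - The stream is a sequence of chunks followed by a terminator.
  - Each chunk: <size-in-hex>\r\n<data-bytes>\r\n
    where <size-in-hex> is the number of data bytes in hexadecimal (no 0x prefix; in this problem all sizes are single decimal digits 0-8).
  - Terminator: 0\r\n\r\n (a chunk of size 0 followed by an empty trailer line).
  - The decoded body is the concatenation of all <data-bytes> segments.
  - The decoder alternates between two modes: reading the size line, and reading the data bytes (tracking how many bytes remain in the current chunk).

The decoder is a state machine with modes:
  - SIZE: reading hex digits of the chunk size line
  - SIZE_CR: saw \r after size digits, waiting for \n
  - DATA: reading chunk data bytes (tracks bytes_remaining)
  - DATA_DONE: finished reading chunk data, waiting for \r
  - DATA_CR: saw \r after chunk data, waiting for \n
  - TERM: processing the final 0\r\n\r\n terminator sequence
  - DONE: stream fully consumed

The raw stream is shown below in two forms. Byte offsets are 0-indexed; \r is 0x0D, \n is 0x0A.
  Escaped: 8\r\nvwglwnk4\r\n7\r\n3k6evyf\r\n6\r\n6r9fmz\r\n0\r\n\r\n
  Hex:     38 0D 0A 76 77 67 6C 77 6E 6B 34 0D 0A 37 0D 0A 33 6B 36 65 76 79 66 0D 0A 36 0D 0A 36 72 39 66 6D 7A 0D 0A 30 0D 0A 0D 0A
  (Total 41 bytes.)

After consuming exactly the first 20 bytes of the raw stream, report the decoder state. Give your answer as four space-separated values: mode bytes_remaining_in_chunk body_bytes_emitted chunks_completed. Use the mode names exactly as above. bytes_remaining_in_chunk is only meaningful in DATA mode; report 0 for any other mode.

Byte 0 = '8': mode=SIZE remaining=0 emitted=0 chunks_done=0
Byte 1 = 0x0D: mode=SIZE_CR remaining=0 emitted=0 chunks_done=0
Byte 2 = 0x0A: mode=DATA remaining=8 emitted=0 chunks_done=0
Byte 3 = 'v': mode=DATA remaining=7 emitted=1 chunks_done=0
Byte 4 = 'w': mode=DATA remaining=6 emitted=2 chunks_done=0
Byte 5 = 'g': mode=DATA remaining=5 emitted=3 chunks_done=0
Byte 6 = 'l': mode=DATA remaining=4 emitted=4 chunks_done=0
Byte 7 = 'w': mode=DATA remaining=3 emitted=5 chunks_done=0
Byte 8 = 'n': mode=DATA remaining=2 emitted=6 chunks_done=0
Byte 9 = 'k': mode=DATA remaining=1 emitted=7 chunks_done=0
Byte 10 = '4': mode=DATA_DONE remaining=0 emitted=8 chunks_done=0
Byte 11 = 0x0D: mode=DATA_CR remaining=0 emitted=8 chunks_done=0
Byte 12 = 0x0A: mode=SIZE remaining=0 emitted=8 chunks_done=1
Byte 13 = '7': mode=SIZE remaining=0 emitted=8 chunks_done=1
Byte 14 = 0x0D: mode=SIZE_CR remaining=0 emitted=8 chunks_done=1
Byte 15 = 0x0A: mode=DATA remaining=7 emitted=8 chunks_done=1
Byte 16 = '3': mode=DATA remaining=6 emitted=9 chunks_done=1
Byte 17 = 'k': mode=DATA remaining=5 emitted=10 chunks_done=1
Byte 18 = '6': mode=DATA remaining=4 emitted=11 chunks_done=1
Byte 19 = 'e': mode=DATA remaining=3 emitted=12 chunks_done=1

Answer: DATA 3 12 1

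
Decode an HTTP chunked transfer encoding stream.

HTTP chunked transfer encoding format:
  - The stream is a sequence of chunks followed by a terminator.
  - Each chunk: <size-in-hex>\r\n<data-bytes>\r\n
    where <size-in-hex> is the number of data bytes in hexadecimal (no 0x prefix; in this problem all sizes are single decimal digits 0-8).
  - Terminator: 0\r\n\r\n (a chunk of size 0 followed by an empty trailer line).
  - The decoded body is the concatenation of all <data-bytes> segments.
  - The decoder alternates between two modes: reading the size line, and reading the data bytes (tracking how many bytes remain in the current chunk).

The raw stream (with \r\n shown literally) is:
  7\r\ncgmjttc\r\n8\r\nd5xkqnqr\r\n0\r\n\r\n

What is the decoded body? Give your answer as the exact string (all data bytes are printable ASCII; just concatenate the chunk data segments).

Chunk 1: stream[0..1]='7' size=0x7=7, data at stream[3..10]='cgmjttc' -> body[0..7], body so far='cgmjttc'
Chunk 2: stream[12..13]='8' size=0x8=8, data at stream[15..23]='d5xkqnqr' -> body[7..15], body so far='cgmjttcd5xkqnqr'
Chunk 3: stream[25..26]='0' size=0 (terminator). Final body='cgmjttcd5xkqnqr' (15 bytes)

Answer: cgmjttcd5xkqnqr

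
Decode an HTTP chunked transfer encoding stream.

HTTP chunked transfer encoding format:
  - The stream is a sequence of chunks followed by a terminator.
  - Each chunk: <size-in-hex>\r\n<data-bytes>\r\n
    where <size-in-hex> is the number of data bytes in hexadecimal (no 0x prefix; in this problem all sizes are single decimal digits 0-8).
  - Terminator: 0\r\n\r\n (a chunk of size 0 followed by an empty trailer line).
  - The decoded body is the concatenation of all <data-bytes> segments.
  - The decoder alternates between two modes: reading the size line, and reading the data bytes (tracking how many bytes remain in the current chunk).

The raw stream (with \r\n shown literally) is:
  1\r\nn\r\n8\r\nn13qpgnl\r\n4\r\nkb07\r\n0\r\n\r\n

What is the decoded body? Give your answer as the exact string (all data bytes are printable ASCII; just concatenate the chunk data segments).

Chunk 1: stream[0..1]='1' size=0x1=1, data at stream[3..4]='n' -> body[0..1], body so far='n'
Chunk 2: stream[6..7]='8' size=0x8=8, data at stream[9..17]='n13qpgnl' -> body[1..9], body so far='nn13qpgnl'
Chunk 3: stream[19..20]='4' size=0x4=4, data at stream[22..26]='kb07' -> body[9..13], body so far='nn13qpgnlkb07'
Chunk 4: stream[28..29]='0' size=0 (terminator). Final body='nn13qpgnlkb07' (13 bytes)

Answer: nn13qpgnlkb07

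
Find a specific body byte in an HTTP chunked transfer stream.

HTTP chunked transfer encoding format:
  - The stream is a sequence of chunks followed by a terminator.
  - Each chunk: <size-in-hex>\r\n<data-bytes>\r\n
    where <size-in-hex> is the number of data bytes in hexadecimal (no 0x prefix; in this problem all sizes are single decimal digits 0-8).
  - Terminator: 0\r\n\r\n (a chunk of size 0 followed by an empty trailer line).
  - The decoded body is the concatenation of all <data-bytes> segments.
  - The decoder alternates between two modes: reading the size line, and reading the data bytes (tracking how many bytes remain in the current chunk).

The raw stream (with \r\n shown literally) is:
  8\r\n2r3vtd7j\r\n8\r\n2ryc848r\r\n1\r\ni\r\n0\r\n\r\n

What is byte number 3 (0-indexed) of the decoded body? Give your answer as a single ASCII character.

Answer: v

Derivation:
Chunk 1: stream[0..1]='8' size=0x8=8, data at stream[3..11]='2r3vtd7j' -> body[0..8], body so far='2r3vtd7j'
Chunk 2: stream[13..14]='8' size=0x8=8, data at stream[16..24]='2ryc848r' -> body[8..16], body so far='2r3vtd7j2ryc848r'
Chunk 3: stream[26..27]='1' size=0x1=1, data at stream[29..30]='i' -> body[16..17], body so far='2r3vtd7j2ryc848ri'
Chunk 4: stream[32..33]='0' size=0 (terminator). Final body='2r3vtd7j2ryc848ri' (17 bytes)
Body byte 3 = 'v'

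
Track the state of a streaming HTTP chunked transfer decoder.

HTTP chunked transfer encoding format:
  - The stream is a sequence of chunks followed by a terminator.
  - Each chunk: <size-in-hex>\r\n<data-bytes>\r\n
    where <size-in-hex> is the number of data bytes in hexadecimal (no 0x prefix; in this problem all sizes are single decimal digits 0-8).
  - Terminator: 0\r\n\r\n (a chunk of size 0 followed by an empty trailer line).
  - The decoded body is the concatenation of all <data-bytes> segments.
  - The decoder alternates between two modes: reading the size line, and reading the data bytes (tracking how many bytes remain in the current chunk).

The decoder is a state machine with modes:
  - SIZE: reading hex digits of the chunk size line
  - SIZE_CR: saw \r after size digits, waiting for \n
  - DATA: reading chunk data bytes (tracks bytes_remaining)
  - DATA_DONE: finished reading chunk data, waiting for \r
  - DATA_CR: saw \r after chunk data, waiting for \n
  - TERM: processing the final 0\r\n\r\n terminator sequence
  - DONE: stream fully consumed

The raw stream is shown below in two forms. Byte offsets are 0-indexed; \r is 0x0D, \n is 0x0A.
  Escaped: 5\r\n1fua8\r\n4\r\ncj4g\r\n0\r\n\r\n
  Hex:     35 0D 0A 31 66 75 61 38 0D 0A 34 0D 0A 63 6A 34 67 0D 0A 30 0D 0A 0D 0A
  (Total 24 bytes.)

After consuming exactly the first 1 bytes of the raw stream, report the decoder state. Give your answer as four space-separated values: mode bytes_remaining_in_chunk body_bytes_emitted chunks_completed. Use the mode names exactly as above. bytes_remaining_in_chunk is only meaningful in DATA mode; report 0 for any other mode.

Byte 0 = '5': mode=SIZE remaining=0 emitted=0 chunks_done=0

Answer: SIZE 0 0 0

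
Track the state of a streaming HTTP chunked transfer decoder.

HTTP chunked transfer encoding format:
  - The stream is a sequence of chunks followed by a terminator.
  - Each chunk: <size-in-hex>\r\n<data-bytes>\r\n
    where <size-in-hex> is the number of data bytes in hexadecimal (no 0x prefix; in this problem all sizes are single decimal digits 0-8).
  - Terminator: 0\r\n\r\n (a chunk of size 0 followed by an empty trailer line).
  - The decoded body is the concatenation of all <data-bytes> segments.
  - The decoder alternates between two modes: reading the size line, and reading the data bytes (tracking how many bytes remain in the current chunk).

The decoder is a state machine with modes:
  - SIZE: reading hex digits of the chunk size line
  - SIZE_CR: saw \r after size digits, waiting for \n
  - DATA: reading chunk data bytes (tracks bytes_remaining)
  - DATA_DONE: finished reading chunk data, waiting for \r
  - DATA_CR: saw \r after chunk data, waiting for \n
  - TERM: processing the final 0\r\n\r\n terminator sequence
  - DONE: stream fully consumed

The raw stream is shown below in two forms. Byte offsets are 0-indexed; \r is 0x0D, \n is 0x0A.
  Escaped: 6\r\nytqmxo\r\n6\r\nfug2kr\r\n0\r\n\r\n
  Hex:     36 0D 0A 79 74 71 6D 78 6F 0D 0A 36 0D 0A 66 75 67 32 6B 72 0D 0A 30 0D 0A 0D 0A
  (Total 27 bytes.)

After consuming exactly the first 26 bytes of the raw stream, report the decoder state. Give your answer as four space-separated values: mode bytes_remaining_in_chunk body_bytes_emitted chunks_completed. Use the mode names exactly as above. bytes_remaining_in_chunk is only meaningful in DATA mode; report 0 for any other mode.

Answer: TERM 0 12 2

Derivation:
Byte 0 = '6': mode=SIZE remaining=0 emitted=0 chunks_done=0
Byte 1 = 0x0D: mode=SIZE_CR remaining=0 emitted=0 chunks_done=0
Byte 2 = 0x0A: mode=DATA remaining=6 emitted=0 chunks_done=0
Byte 3 = 'y': mode=DATA remaining=5 emitted=1 chunks_done=0
Byte 4 = 't': mode=DATA remaining=4 emitted=2 chunks_done=0
Byte 5 = 'q': mode=DATA remaining=3 emitted=3 chunks_done=0
Byte 6 = 'm': mode=DATA remaining=2 emitted=4 chunks_done=0
Byte 7 = 'x': mode=DATA remaining=1 emitted=5 chunks_done=0
Byte 8 = 'o': mode=DATA_DONE remaining=0 emitted=6 chunks_done=0
Byte 9 = 0x0D: mode=DATA_CR remaining=0 emitted=6 chunks_done=0
Byte 10 = 0x0A: mode=SIZE remaining=0 emitted=6 chunks_done=1
Byte 11 = '6': mode=SIZE remaining=0 emitted=6 chunks_done=1
Byte 12 = 0x0D: mode=SIZE_CR remaining=0 emitted=6 chunks_done=1
Byte 13 = 0x0A: mode=DATA remaining=6 emitted=6 chunks_done=1
Byte 14 = 'f': mode=DATA remaining=5 emitted=7 chunks_done=1
Byte 15 = 'u': mode=DATA remaining=4 emitted=8 chunks_done=1
Byte 16 = 'g': mode=DATA remaining=3 emitted=9 chunks_done=1
Byte 17 = '2': mode=DATA remaining=2 emitted=10 chunks_done=1
Byte 18 = 'k': mode=DATA remaining=1 emitted=11 chunks_done=1
Byte 19 = 'r': mode=DATA_DONE remaining=0 emitted=12 chunks_done=1
Byte 20 = 0x0D: mode=DATA_CR remaining=0 emitted=12 chunks_done=1
Byte 21 = 0x0A: mode=SIZE remaining=0 emitted=12 chunks_done=2
Byte 22 = '0': mode=SIZE remaining=0 emitted=12 chunks_done=2
Byte 23 = 0x0D: mode=SIZE_CR remaining=0 emitted=12 chunks_done=2
Byte 24 = 0x0A: mode=TERM remaining=0 emitted=12 chunks_done=2
Byte 25 = 0x0D: mode=TERM remaining=0 emitted=12 chunks_done=2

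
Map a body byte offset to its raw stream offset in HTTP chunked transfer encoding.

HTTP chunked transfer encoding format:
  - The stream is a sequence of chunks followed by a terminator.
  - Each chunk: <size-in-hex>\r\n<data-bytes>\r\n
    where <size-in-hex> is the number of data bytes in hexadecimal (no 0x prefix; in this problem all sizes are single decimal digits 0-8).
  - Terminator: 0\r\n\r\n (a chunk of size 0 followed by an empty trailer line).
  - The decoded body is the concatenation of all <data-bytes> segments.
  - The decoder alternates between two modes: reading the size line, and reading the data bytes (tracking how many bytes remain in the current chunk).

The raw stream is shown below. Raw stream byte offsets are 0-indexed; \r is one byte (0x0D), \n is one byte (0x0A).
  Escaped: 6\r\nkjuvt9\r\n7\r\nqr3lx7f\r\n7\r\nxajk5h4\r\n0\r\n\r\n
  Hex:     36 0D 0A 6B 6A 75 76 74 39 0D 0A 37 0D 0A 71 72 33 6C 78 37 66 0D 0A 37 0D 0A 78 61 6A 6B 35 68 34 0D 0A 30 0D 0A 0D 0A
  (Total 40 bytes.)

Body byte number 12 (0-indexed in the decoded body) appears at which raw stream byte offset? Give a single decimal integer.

Answer: 20

Derivation:
Chunk 1: stream[0..1]='6' size=0x6=6, data at stream[3..9]='kjuvt9' -> body[0..6], body so far='kjuvt9'
Chunk 2: stream[11..12]='7' size=0x7=7, data at stream[14..21]='qr3lx7f' -> body[6..13], body so far='kjuvt9qr3lx7f'
Chunk 3: stream[23..24]='7' size=0x7=7, data at stream[26..33]='xajk5h4' -> body[13..20], body so far='kjuvt9qr3lx7fxajk5h4'
Chunk 4: stream[35..36]='0' size=0 (terminator). Final body='kjuvt9qr3lx7fxajk5h4' (20 bytes)
Body byte 12 at stream offset 20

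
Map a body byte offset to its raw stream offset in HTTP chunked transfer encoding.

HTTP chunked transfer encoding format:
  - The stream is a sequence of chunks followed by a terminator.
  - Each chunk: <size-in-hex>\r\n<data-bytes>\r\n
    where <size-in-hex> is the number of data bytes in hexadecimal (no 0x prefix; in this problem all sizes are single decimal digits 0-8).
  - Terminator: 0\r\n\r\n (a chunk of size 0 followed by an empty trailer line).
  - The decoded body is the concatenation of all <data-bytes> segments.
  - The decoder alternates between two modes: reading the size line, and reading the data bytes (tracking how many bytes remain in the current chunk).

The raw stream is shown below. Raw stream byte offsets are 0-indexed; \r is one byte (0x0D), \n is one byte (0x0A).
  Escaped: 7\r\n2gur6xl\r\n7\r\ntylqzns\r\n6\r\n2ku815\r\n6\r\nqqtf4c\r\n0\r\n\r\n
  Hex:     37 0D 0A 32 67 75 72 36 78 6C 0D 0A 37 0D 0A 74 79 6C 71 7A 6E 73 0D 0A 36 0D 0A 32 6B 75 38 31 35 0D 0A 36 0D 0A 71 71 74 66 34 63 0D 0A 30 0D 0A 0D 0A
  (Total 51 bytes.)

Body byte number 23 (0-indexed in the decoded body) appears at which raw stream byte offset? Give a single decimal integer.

Answer: 41

Derivation:
Chunk 1: stream[0..1]='7' size=0x7=7, data at stream[3..10]='2gur6xl' -> body[0..7], body so far='2gur6xl'
Chunk 2: stream[12..13]='7' size=0x7=7, data at stream[15..22]='tylqzns' -> body[7..14], body so far='2gur6xltylqzns'
Chunk 3: stream[24..25]='6' size=0x6=6, data at stream[27..33]='2ku815' -> body[14..20], body so far='2gur6xltylqzns2ku815'
Chunk 4: stream[35..36]='6' size=0x6=6, data at stream[38..44]='qqtf4c' -> body[20..26], body so far='2gur6xltylqzns2ku815qqtf4c'
Chunk 5: stream[46..47]='0' size=0 (terminator). Final body='2gur6xltylqzns2ku815qqtf4c' (26 bytes)
Body byte 23 at stream offset 41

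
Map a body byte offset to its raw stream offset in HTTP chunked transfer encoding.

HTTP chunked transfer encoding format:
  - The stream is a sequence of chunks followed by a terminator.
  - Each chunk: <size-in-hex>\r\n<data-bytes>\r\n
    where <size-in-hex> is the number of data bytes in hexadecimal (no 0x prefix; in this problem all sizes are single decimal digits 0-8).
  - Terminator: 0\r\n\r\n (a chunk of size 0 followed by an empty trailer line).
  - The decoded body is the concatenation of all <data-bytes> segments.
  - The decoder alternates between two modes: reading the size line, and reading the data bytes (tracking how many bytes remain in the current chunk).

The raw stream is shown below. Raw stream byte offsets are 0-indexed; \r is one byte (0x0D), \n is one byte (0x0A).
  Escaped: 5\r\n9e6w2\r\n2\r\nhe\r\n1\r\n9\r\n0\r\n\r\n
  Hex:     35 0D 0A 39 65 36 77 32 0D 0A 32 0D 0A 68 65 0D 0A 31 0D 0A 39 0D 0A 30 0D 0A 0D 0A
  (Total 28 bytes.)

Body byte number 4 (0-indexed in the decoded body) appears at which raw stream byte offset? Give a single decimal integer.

Answer: 7

Derivation:
Chunk 1: stream[0..1]='5' size=0x5=5, data at stream[3..8]='9e6w2' -> body[0..5], body so far='9e6w2'
Chunk 2: stream[10..11]='2' size=0x2=2, data at stream[13..15]='he' -> body[5..7], body so far='9e6w2he'
Chunk 3: stream[17..18]='1' size=0x1=1, data at stream[20..21]='9' -> body[7..8], body so far='9e6w2he9'
Chunk 4: stream[23..24]='0' size=0 (terminator). Final body='9e6w2he9' (8 bytes)
Body byte 4 at stream offset 7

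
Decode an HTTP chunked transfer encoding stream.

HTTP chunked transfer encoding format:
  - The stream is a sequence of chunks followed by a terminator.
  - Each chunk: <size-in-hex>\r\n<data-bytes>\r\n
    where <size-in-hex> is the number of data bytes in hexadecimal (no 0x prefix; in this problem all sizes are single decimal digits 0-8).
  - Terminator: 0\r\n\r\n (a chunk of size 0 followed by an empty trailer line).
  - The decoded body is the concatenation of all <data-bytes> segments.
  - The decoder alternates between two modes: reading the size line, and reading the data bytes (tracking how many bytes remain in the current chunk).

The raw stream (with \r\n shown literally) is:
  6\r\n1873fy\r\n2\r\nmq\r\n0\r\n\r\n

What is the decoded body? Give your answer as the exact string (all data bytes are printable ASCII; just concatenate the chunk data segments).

Chunk 1: stream[0..1]='6' size=0x6=6, data at stream[3..9]='1873fy' -> body[0..6], body so far='1873fy'
Chunk 2: stream[11..12]='2' size=0x2=2, data at stream[14..16]='mq' -> body[6..8], body so far='1873fymq'
Chunk 3: stream[18..19]='0' size=0 (terminator). Final body='1873fymq' (8 bytes)

Answer: 1873fymq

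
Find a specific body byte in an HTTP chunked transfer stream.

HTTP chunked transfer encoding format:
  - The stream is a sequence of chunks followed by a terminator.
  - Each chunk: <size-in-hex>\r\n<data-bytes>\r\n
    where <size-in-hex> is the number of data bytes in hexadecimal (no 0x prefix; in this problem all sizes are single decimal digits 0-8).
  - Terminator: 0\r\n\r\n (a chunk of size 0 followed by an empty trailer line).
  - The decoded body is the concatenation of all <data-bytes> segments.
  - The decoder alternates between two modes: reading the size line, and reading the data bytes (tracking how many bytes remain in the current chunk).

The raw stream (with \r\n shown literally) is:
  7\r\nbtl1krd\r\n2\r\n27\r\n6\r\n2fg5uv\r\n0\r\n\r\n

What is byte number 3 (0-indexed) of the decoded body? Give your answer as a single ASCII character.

Answer: 1

Derivation:
Chunk 1: stream[0..1]='7' size=0x7=7, data at stream[3..10]='btl1krd' -> body[0..7], body so far='btl1krd'
Chunk 2: stream[12..13]='2' size=0x2=2, data at stream[15..17]='27' -> body[7..9], body so far='btl1krd27'
Chunk 3: stream[19..20]='6' size=0x6=6, data at stream[22..28]='2fg5uv' -> body[9..15], body so far='btl1krd272fg5uv'
Chunk 4: stream[30..31]='0' size=0 (terminator). Final body='btl1krd272fg5uv' (15 bytes)
Body byte 3 = '1'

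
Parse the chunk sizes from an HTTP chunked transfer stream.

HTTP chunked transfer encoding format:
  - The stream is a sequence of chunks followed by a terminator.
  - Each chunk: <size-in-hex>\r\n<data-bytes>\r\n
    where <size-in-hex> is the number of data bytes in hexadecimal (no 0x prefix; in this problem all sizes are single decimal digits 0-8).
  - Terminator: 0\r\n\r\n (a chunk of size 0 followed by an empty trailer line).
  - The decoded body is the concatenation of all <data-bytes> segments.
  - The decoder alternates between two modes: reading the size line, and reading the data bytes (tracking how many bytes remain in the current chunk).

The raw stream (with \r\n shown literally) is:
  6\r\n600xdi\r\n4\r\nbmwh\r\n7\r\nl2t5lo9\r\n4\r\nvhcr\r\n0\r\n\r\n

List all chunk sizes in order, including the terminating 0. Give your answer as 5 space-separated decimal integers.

Answer: 6 4 7 4 0

Derivation:
Chunk 1: stream[0..1]='6' size=0x6=6, data at stream[3..9]='600xdi' -> body[0..6], body so far='600xdi'
Chunk 2: stream[11..12]='4' size=0x4=4, data at stream[14..18]='bmwh' -> body[6..10], body so far='600xdibmwh'
Chunk 3: stream[20..21]='7' size=0x7=7, data at stream[23..30]='l2t5lo9' -> body[10..17], body so far='600xdibmwhl2t5lo9'
Chunk 4: stream[32..33]='4' size=0x4=4, data at stream[35..39]='vhcr' -> body[17..21], body so far='600xdibmwhl2t5lo9vhcr'
Chunk 5: stream[41..42]='0' size=0 (terminator). Final body='600xdibmwhl2t5lo9vhcr' (21 bytes)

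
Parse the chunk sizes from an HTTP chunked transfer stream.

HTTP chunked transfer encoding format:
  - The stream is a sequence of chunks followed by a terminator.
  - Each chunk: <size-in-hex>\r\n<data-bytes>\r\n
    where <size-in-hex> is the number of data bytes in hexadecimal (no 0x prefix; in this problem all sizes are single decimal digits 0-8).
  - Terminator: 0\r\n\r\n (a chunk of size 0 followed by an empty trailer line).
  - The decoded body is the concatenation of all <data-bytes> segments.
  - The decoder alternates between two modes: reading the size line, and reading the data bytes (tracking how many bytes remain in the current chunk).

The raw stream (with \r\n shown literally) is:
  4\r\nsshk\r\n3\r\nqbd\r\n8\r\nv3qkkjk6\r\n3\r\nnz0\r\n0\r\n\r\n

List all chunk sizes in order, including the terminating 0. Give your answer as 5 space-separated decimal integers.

Chunk 1: stream[0..1]='4' size=0x4=4, data at stream[3..7]='sshk' -> body[0..4], body so far='sshk'
Chunk 2: stream[9..10]='3' size=0x3=3, data at stream[12..15]='qbd' -> body[4..7], body so far='sshkqbd'
Chunk 3: stream[17..18]='8' size=0x8=8, data at stream[20..28]='v3qkkjk6' -> body[7..15], body so far='sshkqbdv3qkkjk6'
Chunk 4: stream[30..31]='3' size=0x3=3, data at stream[33..36]='nz0' -> body[15..18], body so far='sshkqbdv3qkkjk6nz0'
Chunk 5: stream[38..39]='0' size=0 (terminator). Final body='sshkqbdv3qkkjk6nz0' (18 bytes)

Answer: 4 3 8 3 0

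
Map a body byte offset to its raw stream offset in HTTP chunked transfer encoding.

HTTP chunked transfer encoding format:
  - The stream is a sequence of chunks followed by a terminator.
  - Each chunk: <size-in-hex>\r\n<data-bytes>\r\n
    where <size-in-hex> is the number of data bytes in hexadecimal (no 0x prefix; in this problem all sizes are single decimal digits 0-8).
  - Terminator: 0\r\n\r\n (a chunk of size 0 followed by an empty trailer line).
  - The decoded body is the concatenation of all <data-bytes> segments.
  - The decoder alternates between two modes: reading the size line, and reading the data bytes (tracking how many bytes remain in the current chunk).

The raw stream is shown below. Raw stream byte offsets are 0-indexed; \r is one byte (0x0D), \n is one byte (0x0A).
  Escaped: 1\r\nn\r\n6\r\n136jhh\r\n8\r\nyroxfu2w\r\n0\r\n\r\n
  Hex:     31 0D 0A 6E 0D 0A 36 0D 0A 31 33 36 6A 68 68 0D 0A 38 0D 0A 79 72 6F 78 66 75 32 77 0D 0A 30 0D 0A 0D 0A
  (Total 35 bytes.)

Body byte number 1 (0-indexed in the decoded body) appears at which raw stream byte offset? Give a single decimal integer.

Chunk 1: stream[0..1]='1' size=0x1=1, data at stream[3..4]='n' -> body[0..1], body so far='n'
Chunk 2: stream[6..7]='6' size=0x6=6, data at stream[9..15]='136jhh' -> body[1..7], body so far='n136jhh'
Chunk 3: stream[17..18]='8' size=0x8=8, data at stream[20..28]='yroxfu2w' -> body[7..15], body so far='n136jhhyroxfu2w'
Chunk 4: stream[30..31]='0' size=0 (terminator). Final body='n136jhhyroxfu2w' (15 bytes)
Body byte 1 at stream offset 9

Answer: 9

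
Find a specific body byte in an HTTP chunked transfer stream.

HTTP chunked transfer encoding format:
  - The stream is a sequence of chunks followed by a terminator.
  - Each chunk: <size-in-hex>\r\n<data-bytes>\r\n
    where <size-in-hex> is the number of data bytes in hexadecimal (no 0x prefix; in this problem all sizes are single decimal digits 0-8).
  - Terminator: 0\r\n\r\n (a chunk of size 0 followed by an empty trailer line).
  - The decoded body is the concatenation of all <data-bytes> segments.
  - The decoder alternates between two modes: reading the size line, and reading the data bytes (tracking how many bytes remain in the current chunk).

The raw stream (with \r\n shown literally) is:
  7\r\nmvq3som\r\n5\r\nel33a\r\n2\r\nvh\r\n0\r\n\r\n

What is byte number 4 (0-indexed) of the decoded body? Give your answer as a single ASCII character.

Chunk 1: stream[0..1]='7' size=0x7=7, data at stream[3..10]='mvq3som' -> body[0..7], body so far='mvq3som'
Chunk 2: stream[12..13]='5' size=0x5=5, data at stream[15..20]='el33a' -> body[7..12], body so far='mvq3somel33a'
Chunk 3: stream[22..23]='2' size=0x2=2, data at stream[25..27]='vh' -> body[12..14], body so far='mvq3somel33avh'
Chunk 4: stream[29..30]='0' size=0 (terminator). Final body='mvq3somel33avh' (14 bytes)
Body byte 4 = 's'

Answer: s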